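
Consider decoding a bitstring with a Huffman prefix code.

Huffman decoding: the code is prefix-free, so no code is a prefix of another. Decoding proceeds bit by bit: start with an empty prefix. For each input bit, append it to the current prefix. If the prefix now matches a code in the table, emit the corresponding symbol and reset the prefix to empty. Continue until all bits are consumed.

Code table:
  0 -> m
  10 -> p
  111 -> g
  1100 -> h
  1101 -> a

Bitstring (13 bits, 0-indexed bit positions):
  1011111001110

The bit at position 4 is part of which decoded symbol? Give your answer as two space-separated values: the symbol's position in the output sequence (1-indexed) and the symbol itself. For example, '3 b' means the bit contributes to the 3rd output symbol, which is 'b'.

Answer: 2 g

Derivation:
Bit 0: prefix='1' (no match yet)
Bit 1: prefix='10' -> emit 'p', reset
Bit 2: prefix='1' (no match yet)
Bit 3: prefix='11' (no match yet)
Bit 4: prefix='111' -> emit 'g', reset
Bit 5: prefix='1' (no match yet)
Bit 6: prefix='11' (no match yet)
Bit 7: prefix='110' (no match yet)
Bit 8: prefix='1100' -> emit 'h', reset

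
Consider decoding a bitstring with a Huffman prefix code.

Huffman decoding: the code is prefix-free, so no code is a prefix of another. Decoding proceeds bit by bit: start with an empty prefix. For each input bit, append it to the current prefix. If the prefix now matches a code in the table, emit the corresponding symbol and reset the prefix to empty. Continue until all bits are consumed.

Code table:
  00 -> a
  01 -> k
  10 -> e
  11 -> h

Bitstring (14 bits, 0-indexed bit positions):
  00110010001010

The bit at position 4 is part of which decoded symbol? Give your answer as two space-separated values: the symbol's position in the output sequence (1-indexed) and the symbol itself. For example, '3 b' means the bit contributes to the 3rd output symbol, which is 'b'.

Bit 0: prefix='0' (no match yet)
Bit 1: prefix='00' -> emit 'a', reset
Bit 2: prefix='1' (no match yet)
Bit 3: prefix='11' -> emit 'h', reset
Bit 4: prefix='0' (no match yet)
Bit 5: prefix='00' -> emit 'a', reset
Bit 6: prefix='1' (no match yet)
Bit 7: prefix='10' -> emit 'e', reset
Bit 8: prefix='0' (no match yet)

Answer: 3 a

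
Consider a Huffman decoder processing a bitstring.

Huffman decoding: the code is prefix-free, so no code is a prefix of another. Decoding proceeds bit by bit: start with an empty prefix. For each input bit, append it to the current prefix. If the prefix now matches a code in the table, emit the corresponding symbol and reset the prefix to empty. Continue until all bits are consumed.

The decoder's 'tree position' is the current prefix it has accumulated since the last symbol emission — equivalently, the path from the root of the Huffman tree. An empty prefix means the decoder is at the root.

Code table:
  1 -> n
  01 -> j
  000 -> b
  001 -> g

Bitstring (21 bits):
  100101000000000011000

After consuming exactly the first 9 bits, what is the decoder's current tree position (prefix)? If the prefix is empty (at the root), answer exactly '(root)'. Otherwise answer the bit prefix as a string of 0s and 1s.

Bit 0: prefix='1' -> emit 'n', reset
Bit 1: prefix='0' (no match yet)
Bit 2: prefix='00' (no match yet)
Bit 3: prefix='001' -> emit 'g', reset
Bit 4: prefix='0' (no match yet)
Bit 5: prefix='01' -> emit 'j', reset
Bit 6: prefix='0' (no match yet)
Bit 7: prefix='00' (no match yet)
Bit 8: prefix='000' -> emit 'b', reset

Answer: (root)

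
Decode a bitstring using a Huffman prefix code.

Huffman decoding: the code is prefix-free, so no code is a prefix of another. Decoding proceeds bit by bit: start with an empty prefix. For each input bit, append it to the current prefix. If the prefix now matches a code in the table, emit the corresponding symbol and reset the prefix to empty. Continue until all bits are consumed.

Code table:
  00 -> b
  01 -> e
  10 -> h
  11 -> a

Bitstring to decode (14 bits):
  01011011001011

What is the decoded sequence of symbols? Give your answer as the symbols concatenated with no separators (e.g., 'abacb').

Answer: eehabha

Derivation:
Bit 0: prefix='0' (no match yet)
Bit 1: prefix='01' -> emit 'e', reset
Bit 2: prefix='0' (no match yet)
Bit 3: prefix='01' -> emit 'e', reset
Bit 4: prefix='1' (no match yet)
Bit 5: prefix='10' -> emit 'h', reset
Bit 6: prefix='1' (no match yet)
Bit 7: prefix='11' -> emit 'a', reset
Bit 8: prefix='0' (no match yet)
Bit 9: prefix='00' -> emit 'b', reset
Bit 10: prefix='1' (no match yet)
Bit 11: prefix='10' -> emit 'h', reset
Bit 12: prefix='1' (no match yet)
Bit 13: prefix='11' -> emit 'a', reset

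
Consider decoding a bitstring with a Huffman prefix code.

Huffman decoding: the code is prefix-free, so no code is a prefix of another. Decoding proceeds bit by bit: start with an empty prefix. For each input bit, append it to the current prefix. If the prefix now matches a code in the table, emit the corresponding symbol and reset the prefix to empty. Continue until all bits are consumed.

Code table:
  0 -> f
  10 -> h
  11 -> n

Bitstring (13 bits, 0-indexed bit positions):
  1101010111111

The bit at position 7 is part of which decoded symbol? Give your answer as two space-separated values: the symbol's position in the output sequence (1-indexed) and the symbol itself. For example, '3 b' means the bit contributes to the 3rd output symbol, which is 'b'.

Bit 0: prefix='1' (no match yet)
Bit 1: prefix='11' -> emit 'n', reset
Bit 2: prefix='0' -> emit 'f', reset
Bit 3: prefix='1' (no match yet)
Bit 4: prefix='10' -> emit 'h', reset
Bit 5: prefix='1' (no match yet)
Bit 6: prefix='10' -> emit 'h', reset
Bit 7: prefix='1' (no match yet)
Bit 8: prefix='11' -> emit 'n', reset
Bit 9: prefix='1' (no match yet)
Bit 10: prefix='11' -> emit 'n', reset
Bit 11: prefix='1' (no match yet)

Answer: 5 n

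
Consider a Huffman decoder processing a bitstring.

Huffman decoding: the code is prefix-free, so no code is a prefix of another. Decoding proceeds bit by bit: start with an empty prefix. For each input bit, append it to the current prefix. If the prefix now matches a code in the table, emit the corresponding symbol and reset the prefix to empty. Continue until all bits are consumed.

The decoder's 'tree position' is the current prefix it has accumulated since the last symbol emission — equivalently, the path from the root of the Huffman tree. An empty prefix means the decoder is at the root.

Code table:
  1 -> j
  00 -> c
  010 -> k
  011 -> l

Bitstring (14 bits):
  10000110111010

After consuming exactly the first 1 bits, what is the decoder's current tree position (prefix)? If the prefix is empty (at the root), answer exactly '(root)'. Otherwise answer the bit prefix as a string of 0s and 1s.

Answer: (root)

Derivation:
Bit 0: prefix='1' -> emit 'j', reset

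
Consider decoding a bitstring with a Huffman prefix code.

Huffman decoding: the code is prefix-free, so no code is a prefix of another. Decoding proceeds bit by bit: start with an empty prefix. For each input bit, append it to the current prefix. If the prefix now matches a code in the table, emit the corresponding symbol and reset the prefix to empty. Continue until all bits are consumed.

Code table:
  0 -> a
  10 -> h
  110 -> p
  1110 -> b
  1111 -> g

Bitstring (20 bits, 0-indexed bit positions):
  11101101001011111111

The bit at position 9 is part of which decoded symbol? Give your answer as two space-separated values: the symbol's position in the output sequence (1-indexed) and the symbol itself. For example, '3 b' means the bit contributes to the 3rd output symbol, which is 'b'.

Answer: 4 a

Derivation:
Bit 0: prefix='1' (no match yet)
Bit 1: prefix='11' (no match yet)
Bit 2: prefix='111' (no match yet)
Bit 3: prefix='1110' -> emit 'b', reset
Bit 4: prefix='1' (no match yet)
Bit 5: prefix='11' (no match yet)
Bit 6: prefix='110' -> emit 'p', reset
Bit 7: prefix='1' (no match yet)
Bit 8: prefix='10' -> emit 'h', reset
Bit 9: prefix='0' -> emit 'a', reset
Bit 10: prefix='1' (no match yet)
Bit 11: prefix='10' -> emit 'h', reset
Bit 12: prefix='1' (no match yet)
Bit 13: prefix='11' (no match yet)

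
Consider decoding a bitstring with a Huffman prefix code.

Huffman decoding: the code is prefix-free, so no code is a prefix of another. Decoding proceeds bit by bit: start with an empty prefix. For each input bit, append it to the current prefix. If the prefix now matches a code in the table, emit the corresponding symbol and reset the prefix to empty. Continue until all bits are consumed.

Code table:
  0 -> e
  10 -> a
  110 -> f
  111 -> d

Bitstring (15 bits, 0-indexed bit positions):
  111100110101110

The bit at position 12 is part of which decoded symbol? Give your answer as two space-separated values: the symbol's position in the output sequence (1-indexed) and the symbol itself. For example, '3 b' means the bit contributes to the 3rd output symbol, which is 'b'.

Answer: 6 d

Derivation:
Bit 0: prefix='1' (no match yet)
Bit 1: prefix='11' (no match yet)
Bit 2: prefix='111' -> emit 'd', reset
Bit 3: prefix='1' (no match yet)
Bit 4: prefix='10' -> emit 'a', reset
Bit 5: prefix='0' -> emit 'e', reset
Bit 6: prefix='1' (no match yet)
Bit 7: prefix='11' (no match yet)
Bit 8: prefix='110' -> emit 'f', reset
Bit 9: prefix='1' (no match yet)
Bit 10: prefix='10' -> emit 'a', reset
Bit 11: prefix='1' (no match yet)
Bit 12: prefix='11' (no match yet)
Bit 13: prefix='111' -> emit 'd', reset
Bit 14: prefix='0' -> emit 'e', reset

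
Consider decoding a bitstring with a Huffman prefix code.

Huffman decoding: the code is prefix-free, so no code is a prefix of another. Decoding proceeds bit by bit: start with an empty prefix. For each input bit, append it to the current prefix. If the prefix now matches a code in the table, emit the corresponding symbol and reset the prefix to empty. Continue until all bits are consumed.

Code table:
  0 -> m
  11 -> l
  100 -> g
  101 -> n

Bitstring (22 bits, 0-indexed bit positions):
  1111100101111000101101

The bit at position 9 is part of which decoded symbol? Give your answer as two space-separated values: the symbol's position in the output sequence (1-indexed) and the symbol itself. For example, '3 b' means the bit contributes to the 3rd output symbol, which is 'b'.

Bit 0: prefix='1' (no match yet)
Bit 1: prefix='11' -> emit 'l', reset
Bit 2: prefix='1' (no match yet)
Bit 3: prefix='11' -> emit 'l', reset
Bit 4: prefix='1' (no match yet)
Bit 5: prefix='10' (no match yet)
Bit 6: prefix='100' -> emit 'g', reset
Bit 7: prefix='1' (no match yet)
Bit 8: prefix='10' (no match yet)
Bit 9: prefix='101' -> emit 'n', reset
Bit 10: prefix='1' (no match yet)
Bit 11: prefix='11' -> emit 'l', reset
Bit 12: prefix='1' (no match yet)
Bit 13: prefix='10' (no match yet)

Answer: 4 n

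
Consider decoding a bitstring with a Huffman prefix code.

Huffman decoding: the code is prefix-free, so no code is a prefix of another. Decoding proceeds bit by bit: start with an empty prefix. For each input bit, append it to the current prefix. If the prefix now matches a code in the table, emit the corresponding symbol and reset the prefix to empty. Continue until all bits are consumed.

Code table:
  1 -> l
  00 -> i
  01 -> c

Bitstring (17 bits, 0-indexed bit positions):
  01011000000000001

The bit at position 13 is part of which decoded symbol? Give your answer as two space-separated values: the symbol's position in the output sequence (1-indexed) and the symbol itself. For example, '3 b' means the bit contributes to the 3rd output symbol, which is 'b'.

Answer: 8 i

Derivation:
Bit 0: prefix='0' (no match yet)
Bit 1: prefix='01' -> emit 'c', reset
Bit 2: prefix='0' (no match yet)
Bit 3: prefix='01' -> emit 'c', reset
Bit 4: prefix='1' -> emit 'l', reset
Bit 5: prefix='0' (no match yet)
Bit 6: prefix='00' -> emit 'i', reset
Bit 7: prefix='0' (no match yet)
Bit 8: prefix='00' -> emit 'i', reset
Bit 9: prefix='0' (no match yet)
Bit 10: prefix='00' -> emit 'i', reset
Bit 11: prefix='0' (no match yet)
Bit 12: prefix='00' -> emit 'i', reset
Bit 13: prefix='0' (no match yet)
Bit 14: prefix='00' -> emit 'i', reset
Bit 15: prefix='0' (no match yet)
Bit 16: prefix='01' -> emit 'c', reset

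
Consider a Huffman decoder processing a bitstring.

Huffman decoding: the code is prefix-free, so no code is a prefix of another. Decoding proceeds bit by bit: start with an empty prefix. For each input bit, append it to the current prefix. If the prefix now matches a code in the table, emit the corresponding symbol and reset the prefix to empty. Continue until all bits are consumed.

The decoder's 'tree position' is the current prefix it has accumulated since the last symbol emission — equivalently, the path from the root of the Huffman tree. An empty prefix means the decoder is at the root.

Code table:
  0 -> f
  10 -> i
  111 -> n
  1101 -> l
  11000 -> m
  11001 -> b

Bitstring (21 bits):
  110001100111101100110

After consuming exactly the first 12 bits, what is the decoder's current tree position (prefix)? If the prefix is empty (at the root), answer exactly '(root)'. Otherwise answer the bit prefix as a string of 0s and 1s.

Bit 0: prefix='1' (no match yet)
Bit 1: prefix='11' (no match yet)
Bit 2: prefix='110' (no match yet)
Bit 3: prefix='1100' (no match yet)
Bit 4: prefix='11000' -> emit 'm', reset
Bit 5: prefix='1' (no match yet)
Bit 6: prefix='11' (no match yet)
Bit 7: prefix='110' (no match yet)
Bit 8: prefix='1100' (no match yet)
Bit 9: prefix='11001' -> emit 'b', reset
Bit 10: prefix='1' (no match yet)
Bit 11: prefix='11' (no match yet)

Answer: 11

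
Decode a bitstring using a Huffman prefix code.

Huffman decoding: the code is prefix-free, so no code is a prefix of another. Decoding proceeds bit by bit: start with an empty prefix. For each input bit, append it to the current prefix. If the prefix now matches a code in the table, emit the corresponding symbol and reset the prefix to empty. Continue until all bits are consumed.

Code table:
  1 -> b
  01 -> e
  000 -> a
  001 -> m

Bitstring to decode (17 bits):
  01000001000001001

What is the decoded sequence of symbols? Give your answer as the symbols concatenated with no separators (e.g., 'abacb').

Bit 0: prefix='0' (no match yet)
Bit 1: prefix='01' -> emit 'e', reset
Bit 2: prefix='0' (no match yet)
Bit 3: prefix='00' (no match yet)
Bit 4: prefix='000' -> emit 'a', reset
Bit 5: prefix='0' (no match yet)
Bit 6: prefix='00' (no match yet)
Bit 7: prefix='001' -> emit 'm', reset
Bit 8: prefix='0' (no match yet)
Bit 9: prefix='00' (no match yet)
Bit 10: prefix='000' -> emit 'a', reset
Bit 11: prefix='0' (no match yet)
Bit 12: prefix='00' (no match yet)
Bit 13: prefix='001' -> emit 'm', reset
Bit 14: prefix='0' (no match yet)
Bit 15: prefix='00' (no match yet)
Bit 16: prefix='001' -> emit 'm', reset

Answer: eamamm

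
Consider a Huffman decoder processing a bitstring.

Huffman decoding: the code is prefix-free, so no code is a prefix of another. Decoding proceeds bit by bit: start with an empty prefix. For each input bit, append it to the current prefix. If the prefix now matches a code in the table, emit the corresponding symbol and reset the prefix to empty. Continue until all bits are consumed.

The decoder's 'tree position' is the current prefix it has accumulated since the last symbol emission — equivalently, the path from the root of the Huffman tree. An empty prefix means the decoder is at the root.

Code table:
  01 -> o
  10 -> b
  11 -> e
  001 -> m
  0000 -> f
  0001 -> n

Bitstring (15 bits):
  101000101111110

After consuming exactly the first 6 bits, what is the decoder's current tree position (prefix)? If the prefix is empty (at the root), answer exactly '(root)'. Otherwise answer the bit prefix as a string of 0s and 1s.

Bit 0: prefix='1' (no match yet)
Bit 1: prefix='10' -> emit 'b', reset
Bit 2: prefix='1' (no match yet)
Bit 3: prefix='10' -> emit 'b', reset
Bit 4: prefix='0' (no match yet)
Bit 5: prefix='00' (no match yet)

Answer: 00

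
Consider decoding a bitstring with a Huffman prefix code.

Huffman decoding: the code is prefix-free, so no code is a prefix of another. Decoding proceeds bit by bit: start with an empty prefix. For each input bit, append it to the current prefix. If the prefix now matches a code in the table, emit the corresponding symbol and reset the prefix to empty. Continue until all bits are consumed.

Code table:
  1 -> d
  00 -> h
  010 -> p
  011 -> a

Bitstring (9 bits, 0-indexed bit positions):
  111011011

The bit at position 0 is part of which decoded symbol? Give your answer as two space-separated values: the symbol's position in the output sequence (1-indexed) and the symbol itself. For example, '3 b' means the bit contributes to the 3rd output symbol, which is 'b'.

Bit 0: prefix='1' -> emit 'd', reset
Bit 1: prefix='1' -> emit 'd', reset
Bit 2: prefix='1' -> emit 'd', reset
Bit 3: prefix='0' (no match yet)
Bit 4: prefix='01' (no match yet)

Answer: 1 d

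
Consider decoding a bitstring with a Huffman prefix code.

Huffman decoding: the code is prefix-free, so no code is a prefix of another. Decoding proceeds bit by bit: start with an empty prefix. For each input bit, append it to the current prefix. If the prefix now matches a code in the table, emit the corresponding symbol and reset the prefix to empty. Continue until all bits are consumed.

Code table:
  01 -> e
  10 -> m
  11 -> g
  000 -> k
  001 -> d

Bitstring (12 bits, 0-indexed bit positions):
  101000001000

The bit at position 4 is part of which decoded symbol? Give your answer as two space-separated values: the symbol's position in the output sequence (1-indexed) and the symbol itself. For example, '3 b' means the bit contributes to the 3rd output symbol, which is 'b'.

Bit 0: prefix='1' (no match yet)
Bit 1: prefix='10' -> emit 'm', reset
Bit 2: prefix='1' (no match yet)
Bit 3: prefix='10' -> emit 'm', reset
Bit 4: prefix='0' (no match yet)
Bit 5: prefix='00' (no match yet)
Bit 6: prefix='000' -> emit 'k', reset
Bit 7: prefix='0' (no match yet)
Bit 8: prefix='01' -> emit 'e', reset

Answer: 3 k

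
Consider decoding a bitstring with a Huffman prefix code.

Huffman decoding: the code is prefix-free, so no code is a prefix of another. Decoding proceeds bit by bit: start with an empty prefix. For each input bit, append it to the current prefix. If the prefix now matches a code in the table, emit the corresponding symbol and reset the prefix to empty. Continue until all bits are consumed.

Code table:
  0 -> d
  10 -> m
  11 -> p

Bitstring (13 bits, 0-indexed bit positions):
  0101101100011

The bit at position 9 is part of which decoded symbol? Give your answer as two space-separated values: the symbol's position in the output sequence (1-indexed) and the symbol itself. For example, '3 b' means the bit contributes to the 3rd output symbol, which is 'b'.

Bit 0: prefix='0' -> emit 'd', reset
Bit 1: prefix='1' (no match yet)
Bit 2: prefix='10' -> emit 'm', reset
Bit 3: prefix='1' (no match yet)
Bit 4: prefix='11' -> emit 'p', reset
Bit 5: prefix='0' -> emit 'd', reset
Bit 6: prefix='1' (no match yet)
Bit 7: prefix='11' -> emit 'p', reset
Bit 8: prefix='0' -> emit 'd', reset
Bit 9: prefix='0' -> emit 'd', reset
Bit 10: prefix='0' -> emit 'd', reset
Bit 11: prefix='1' (no match yet)
Bit 12: prefix='11' -> emit 'p', reset

Answer: 7 d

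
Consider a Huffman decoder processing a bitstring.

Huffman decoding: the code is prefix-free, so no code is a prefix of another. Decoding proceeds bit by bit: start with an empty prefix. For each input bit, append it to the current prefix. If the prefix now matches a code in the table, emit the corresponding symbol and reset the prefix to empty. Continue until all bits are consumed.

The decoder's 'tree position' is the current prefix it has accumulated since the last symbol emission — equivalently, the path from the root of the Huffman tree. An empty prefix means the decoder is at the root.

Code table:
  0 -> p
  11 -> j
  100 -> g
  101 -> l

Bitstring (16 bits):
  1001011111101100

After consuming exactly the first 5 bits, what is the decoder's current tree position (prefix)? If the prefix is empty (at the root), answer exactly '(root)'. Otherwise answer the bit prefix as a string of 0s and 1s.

Bit 0: prefix='1' (no match yet)
Bit 1: prefix='10' (no match yet)
Bit 2: prefix='100' -> emit 'g', reset
Bit 3: prefix='1' (no match yet)
Bit 4: prefix='10' (no match yet)

Answer: 10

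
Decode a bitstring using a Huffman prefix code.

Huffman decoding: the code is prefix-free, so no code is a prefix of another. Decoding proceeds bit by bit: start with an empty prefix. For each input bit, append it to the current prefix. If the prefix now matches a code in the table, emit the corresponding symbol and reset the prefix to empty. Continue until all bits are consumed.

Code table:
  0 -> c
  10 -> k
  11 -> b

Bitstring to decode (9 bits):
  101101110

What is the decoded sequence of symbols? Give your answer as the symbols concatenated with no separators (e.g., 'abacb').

Answer: kbcbk

Derivation:
Bit 0: prefix='1' (no match yet)
Bit 1: prefix='10' -> emit 'k', reset
Bit 2: prefix='1' (no match yet)
Bit 3: prefix='11' -> emit 'b', reset
Bit 4: prefix='0' -> emit 'c', reset
Bit 5: prefix='1' (no match yet)
Bit 6: prefix='11' -> emit 'b', reset
Bit 7: prefix='1' (no match yet)
Bit 8: prefix='10' -> emit 'k', reset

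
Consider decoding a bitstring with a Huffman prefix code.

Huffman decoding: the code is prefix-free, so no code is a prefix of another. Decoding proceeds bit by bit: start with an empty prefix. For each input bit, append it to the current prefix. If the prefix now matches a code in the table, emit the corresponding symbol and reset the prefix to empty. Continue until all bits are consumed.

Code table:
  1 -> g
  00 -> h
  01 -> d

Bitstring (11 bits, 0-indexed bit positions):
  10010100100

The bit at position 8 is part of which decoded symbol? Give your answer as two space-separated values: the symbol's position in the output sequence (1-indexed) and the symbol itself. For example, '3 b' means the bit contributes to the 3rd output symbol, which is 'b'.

Bit 0: prefix='1' -> emit 'g', reset
Bit 1: prefix='0' (no match yet)
Bit 2: prefix='00' -> emit 'h', reset
Bit 3: prefix='1' -> emit 'g', reset
Bit 4: prefix='0' (no match yet)
Bit 5: prefix='01' -> emit 'd', reset
Bit 6: prefix='0' (no match yet)
Bit 7: prefix='00' -> emit 'h', reset
Bit 8: prefix='1' -> emit 'g', reset
Bit 9: prefix='0' (no match yet)
Bit 10: prefix='00' -> emit 'h', reset

Answer: 6 g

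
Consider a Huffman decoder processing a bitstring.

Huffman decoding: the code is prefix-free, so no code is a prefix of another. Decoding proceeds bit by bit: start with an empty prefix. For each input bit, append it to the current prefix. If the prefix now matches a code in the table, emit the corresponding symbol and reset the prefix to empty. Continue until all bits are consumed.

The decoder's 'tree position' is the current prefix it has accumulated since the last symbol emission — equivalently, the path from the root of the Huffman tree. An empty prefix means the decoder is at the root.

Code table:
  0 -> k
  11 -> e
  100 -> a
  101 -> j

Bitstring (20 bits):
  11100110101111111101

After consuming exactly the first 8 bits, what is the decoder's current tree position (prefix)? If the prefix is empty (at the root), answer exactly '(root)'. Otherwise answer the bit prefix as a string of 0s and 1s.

Answer: (root)

Derivation:
Bit 0: prefix='1' (no match yet)
Bit 1: prefix='11' -> emit 'e', reset
Bit 2: prefix='1' (no match yet)
Bit 3: prefix='10' (no match yet)
Bit 4: prefix='100' -> emit 'a', reset
Bit 5: prefix='1' (no match yet)
Bit 6: prefix='11' -> emit 'e', reset
Bit 7: prefix='0' -> emit 'k', reset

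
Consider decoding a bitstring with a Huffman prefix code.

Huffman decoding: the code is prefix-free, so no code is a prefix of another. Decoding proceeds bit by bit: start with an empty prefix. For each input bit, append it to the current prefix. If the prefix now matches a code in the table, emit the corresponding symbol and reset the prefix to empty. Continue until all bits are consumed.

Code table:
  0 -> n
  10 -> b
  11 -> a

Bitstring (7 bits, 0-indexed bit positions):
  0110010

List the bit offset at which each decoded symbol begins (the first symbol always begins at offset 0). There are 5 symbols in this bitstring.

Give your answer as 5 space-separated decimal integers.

Answer: 0 1 3 4 5

Derivation:
Bit 0: prefix='0' -> emit 'n', reset
Bit 1: prefix='1' (no match yet)
Bit 2: prefix='11' -> emit 'a', reset
Bit 3: prefix='0' -> emit 'n', reset
Bit 4: prefix='0' -> emit 'n', reset
Bit 5: prefix='1' (no match yet)
Bit 6: prefix='10' -> emit 'b', reset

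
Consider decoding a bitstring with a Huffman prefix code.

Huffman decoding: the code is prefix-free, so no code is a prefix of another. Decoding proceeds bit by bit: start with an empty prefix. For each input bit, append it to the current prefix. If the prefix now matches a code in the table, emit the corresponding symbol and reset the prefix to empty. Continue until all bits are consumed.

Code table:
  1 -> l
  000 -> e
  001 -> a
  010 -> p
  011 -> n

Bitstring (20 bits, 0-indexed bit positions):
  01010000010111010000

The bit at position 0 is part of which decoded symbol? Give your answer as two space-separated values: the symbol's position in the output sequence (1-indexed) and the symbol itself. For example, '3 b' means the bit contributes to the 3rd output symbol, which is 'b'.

Answer: 1 p

Derivation:
Bit 0: prefix='0' (no match yet)
Bit 1: prefix='01' (no match yet)
Bit 2: prefix='010' -> emit 'p', reset
Bit 3: prefix='1' -> emit 'l', reset
Bit 4: prefix='0' (no match yet)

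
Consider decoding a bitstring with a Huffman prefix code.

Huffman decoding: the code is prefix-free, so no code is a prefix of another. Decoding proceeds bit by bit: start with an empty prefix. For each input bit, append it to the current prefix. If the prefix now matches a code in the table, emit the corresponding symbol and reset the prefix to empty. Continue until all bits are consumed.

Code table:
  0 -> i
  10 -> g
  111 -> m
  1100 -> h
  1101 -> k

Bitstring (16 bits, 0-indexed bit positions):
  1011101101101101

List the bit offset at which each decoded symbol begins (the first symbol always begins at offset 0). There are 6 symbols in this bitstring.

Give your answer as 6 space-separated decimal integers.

Bit 0: prefix='1' (no match yet)
Bit 1: prefix='10' -> emit 'g', reset
Bit 2: prefix='1' (no match yet)
Bit 3: prefix='11' (no match yet)
Bit 4: prefix='111' -> emit 'm', reset
Bit 5: prefix='0' -> emit 'i', reset
Bit 6: prefix='1' (no match yet)
Bit 7: prefix='11' (no match yet)
Bit 8: prefix='110' (no match yet)
Bit 9: prefix='1101' -> emit 'k', reset
Bit 10: prefix='1' (no match yet)
Bit 11: prefix='10' -> emit 'g', reset
Bit 12: prefix='1' (no match yet)
Bit 13: prefix='11' (no match yet)
Bit 14: prefix='110' (no match yet)
Bit 15: prefix='1101' -> emit 'k', reset

Answer: 0 2 5 6 10 12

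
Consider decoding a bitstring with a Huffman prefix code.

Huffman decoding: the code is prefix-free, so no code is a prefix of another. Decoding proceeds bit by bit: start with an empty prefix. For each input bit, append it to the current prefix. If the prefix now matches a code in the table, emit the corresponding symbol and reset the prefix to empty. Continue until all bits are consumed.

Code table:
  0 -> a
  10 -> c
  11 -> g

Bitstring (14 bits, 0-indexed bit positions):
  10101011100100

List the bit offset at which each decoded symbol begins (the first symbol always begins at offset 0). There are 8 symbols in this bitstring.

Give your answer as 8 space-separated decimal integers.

Answer: 0 2 4 6 8 10 11 13

Derivation:
Bit 0: prefix='1' (no match yet)
Bit 1: prefix='10' -> emit 'c', reset
Bit 2: prefix='1' (no match yet)
Bit 3: prefix='10' -> emit 'c', reset
Bit 4: prefix='1' (no match yet)
Bit 5: prefix='10' -> emit 'c', reset
Bit 6: prefix='1' (no match yet)
Bit 7: prefix='11' -> emit 'g', reset
Bit 8: prefix='1' (no match yet)
Bit 9: prefix='10' -> emit 'c', reset
Bit 10: prefix='0' -> emit 'a', reset
Bit 11: prefix='1' (no match yet)
Bit 12: prefix='10' -> emit 'c', reset
Bit 13: prefix='0' -> emit 'a', reset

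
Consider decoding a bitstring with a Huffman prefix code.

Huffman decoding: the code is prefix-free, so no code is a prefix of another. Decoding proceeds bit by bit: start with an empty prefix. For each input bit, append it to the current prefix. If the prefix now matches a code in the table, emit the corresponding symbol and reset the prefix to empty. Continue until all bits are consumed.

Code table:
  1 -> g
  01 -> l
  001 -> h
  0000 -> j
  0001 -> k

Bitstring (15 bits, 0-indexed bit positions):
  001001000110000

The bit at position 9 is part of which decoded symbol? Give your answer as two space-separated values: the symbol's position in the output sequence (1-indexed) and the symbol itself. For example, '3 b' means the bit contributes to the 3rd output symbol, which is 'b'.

Bit 0: prefix='0' (no match yet)
Bit 1: prefix='00' (no match yet)
Bit 2: prefix='001' -> emit 'h', reset
Bit 3: prefix='0' (no match yet)
Bit 4: prefix='00' (no match yet)
Bit 5: prefix='001' -> emit 'h', reset
Bit 6: prefix='0' (no match yet)
Bit 7: prefix='00' (no match yet)
Bit 8: prefix='000' (no match yet)
Bit 9: prefix='0001' -> emit 'k', reset
Bit 10: prefix='1' -> emit 'g', reset
Bit 11: prefix='0' (no match yet)
Bit 12: prefix='00' (no match yet)
Bit 13: prefix='000' (no match yet)

Answer: 3 k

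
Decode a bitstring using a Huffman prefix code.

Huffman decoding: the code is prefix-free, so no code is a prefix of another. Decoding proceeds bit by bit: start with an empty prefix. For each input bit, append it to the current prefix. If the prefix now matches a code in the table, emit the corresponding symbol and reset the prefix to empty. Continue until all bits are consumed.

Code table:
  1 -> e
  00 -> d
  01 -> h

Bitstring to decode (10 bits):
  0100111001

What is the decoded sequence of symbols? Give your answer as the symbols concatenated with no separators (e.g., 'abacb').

Answer: hdeeede

Derivation:
Bit 0: prefix='0' (no match yet)
Bit 1: prefix='01' -> emit 'h', reset
Bit 2: prefix='0' (no match yet)
Bit 3: prefix='00' -> emit 'd', reset
Bit 4: prefix='1' -> emit 'e', reset
Bit 5: prefix='1' -> emit 'e', reset
Bit 6: prefix='1' -> emit 'e', reset
Bit 7: prefix='0' (no match yet)
Bit 8: prefix='00' -> emit 'd', reset
Bit 9: prefix='1' -> emit 'e', reset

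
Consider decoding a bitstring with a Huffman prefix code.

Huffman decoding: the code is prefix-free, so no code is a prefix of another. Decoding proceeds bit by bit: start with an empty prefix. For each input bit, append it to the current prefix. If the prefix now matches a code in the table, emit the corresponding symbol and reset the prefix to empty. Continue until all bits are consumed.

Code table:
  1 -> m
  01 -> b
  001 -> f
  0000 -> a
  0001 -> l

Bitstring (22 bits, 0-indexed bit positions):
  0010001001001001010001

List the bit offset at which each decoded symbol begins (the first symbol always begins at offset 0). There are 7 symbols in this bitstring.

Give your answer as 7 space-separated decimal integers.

Answer: 0 3 7 10 13 16 18

Derivation:
Bit 0: prefix='0' (no match yet)
Bit 1: prefix='00' (no match yet)
Bit 2: prefix='001' -> emit 'f', reset
Bit 3: prefix='0' (no match yet)
Bit 4: prefix='00' (no match yet)
Bit 5: prefix='000' (no match yet)
Bit 6: prefix='0001' -> emit 'l', reset
Bit 7: prefix='0' (no match yet)
Bit 8: prefix='00' (no match yet)
Bit 9: prefix='001' -> emit 'f', reset
Bit 10: prefix='0' (no match yet)
Bit 11: prefix='00' (no match yet)
Bit 12: prefix='001' -> emit 'f', reset
Bit 13: prefix='0' (no match yet)
Bit 14: prefix='00' (no match yet)
Bit 15: prefix='001' -> emit 'f', reset
Bit 16: prefix='0' (no match yet)
Bit 17: prefix='01' -> emit 'b', reset
Bit 18: prefix='0' (no match yet)
Bit 19: prefix='00' (no match yet)
Bit 20: prefix='000' (no match yet)
Bit 21: prefix='0001' -> emit 'l', reset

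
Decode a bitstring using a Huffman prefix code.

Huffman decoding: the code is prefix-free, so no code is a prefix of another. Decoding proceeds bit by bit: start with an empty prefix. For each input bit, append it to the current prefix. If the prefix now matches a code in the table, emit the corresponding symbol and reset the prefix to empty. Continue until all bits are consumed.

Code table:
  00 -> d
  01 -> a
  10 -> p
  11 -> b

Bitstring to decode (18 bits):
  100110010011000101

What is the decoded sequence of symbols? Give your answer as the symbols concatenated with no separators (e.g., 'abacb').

Bit 0: prefix='1' (no match yet)
Bit 1: prefix='10' -> emit 'p', reset
Bit 2: prefix='0' (no match yet)
Bit 3: prefix='01' -> emit 'a', reset
Bit 4: prefix='1' (no match yet)
Bit 5: prefix='10' -> emit 'p', reset
Bit 6: prefix='0' (no match yet)
Bit 7: prefix='01' -> emit 'a', reset
Bit 8: prefix='0' (no match yet)
Bit 9: prefix='00' -> emit 'd', reset
Bit 10: prefix='1' (no match yet)
Bit 11: prefix='11' -> emit 'b', reset
Bit 12: prefix='0' (no match yet)
Bit 13: prefix='00' -> emit 'd', reset
Bit 14: prefix='0' (no match yet)
Bit 15: prefix='01' -> emit 'a', reset
Bit 16: prefix='0' (no match yet)
Bit 17: prefix='01' -> emit 'a', reset

Answer: papadbdaa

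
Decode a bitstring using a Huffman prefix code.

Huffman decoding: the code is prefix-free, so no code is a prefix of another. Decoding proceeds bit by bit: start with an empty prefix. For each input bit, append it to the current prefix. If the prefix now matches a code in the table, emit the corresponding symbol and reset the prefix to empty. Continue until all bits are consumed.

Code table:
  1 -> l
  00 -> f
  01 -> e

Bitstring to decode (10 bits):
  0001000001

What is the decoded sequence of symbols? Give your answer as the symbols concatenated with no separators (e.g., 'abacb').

Bit 0: prefix='0' (no match yet)
Bit 1: prefix='00' -> emit 'f', reset
Bit 2: prefix='0' (no match yet)
Bit 3: prefix='01' -> emit 'e', reset
Bit 4: prefix='0' (no match yet)
Bit 5: prefix='00' -> emit 'f', reset
Bit 6: prefix='0' (no match yet)
Bit 7: prefix='00' -> emit 'f', reset
Bit 8: prefix='0' (no match yet)
Bit 9: prefix='01' -> emit 'e', reset

Answer: feffe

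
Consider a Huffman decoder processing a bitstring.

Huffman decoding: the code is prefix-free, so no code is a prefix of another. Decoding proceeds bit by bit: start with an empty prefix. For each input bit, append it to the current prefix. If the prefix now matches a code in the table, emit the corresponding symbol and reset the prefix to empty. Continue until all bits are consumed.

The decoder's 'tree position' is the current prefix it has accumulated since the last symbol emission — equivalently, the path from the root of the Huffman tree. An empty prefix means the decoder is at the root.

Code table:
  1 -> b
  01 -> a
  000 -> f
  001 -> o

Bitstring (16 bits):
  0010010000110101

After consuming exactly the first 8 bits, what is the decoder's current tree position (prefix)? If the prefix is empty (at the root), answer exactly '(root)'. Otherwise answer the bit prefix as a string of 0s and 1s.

Bit 0: prefix='0' (no match yet)
Bit 1: prefix='00' (no match yet)
Bit 2: prefix='001' -> emit 'o', reset
Bit 3: prefix='0' (no match yet)
Bit 4: prefix='00' (no match yet)
Bit 5: prefix='001' -> emit 'o', reset
Bit 6: prefix='0' (no match yet)
Bit 7: prefix='00' (no match yet)

Answer: 00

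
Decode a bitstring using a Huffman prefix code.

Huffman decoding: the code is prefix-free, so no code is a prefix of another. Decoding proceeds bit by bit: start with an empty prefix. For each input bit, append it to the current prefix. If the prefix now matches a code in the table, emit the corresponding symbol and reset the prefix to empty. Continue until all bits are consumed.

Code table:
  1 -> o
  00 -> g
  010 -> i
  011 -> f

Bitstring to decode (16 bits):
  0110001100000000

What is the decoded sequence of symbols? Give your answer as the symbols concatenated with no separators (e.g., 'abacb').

Answer: fgfgggg

Derivation:
Bit 0: prefix='0' (no match yet)
Bit 1: prefix='01' (no match yet)
Bit 2: prefix='011' -> emit 'f', reset
Bit 3: prefix='0' (no match yet)
Bit 4: prefix='00' -> emit 'g', reset
Bit 5: prefix='0' (no match yet)
Bit 6: prefix='01' (no match yet)
Bit 7: prefix='011' -> emit 'f', reset
Bit 8: prefix='0' (no match yet)
Bit 9: prefix='00' -> emit 'g', reset
Bit 10: prefix='0' (no match yet)
Bit 11: prefix='00' -> emit 'g', reset
Bit 12: prefix='0' (no match yet)
Bit 13: prefix='00' -> emit 'g', reset
Bit 14: prefix='0' (no match yet)
Bit 15: prefix='00' -> emit 'g', reset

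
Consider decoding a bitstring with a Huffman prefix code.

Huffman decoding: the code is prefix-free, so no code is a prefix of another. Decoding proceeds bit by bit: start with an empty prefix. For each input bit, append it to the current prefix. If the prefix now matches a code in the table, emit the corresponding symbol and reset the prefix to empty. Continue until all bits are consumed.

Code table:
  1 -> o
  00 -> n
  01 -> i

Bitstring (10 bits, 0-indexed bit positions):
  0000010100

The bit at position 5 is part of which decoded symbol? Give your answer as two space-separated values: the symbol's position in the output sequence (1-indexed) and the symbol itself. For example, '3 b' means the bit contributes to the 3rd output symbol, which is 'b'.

Answer: 3 i

Derivation:
Bit 0: prefix='0' (no match yet)
Bit 1: prefix='00' -> emit 'n', reset
Bit 2: prefix='0' (no match yet)
Bit 3: prefix='00' -> emit 'n', reset
Bit 4: prefix='0' (no match yet)
Bit 5: prefix='01' -> emit 'i', reset
Bit 6: prefix='0' (no match yet)
Bit 7: prefix='01' -> emit 'i', reset
Bit 8: prefix='0' (no match yet)
Bit 9: prefix='00' -> emit 'n', reset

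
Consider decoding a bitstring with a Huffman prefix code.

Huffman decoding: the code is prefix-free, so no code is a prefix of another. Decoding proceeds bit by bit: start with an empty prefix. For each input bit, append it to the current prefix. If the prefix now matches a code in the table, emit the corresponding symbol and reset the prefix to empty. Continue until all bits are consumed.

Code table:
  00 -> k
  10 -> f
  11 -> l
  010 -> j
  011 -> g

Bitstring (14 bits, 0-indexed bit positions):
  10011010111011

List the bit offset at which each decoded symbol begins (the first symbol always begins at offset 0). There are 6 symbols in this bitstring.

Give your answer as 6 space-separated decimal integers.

Answer: 0 2 5 8 10 12

Derivation:
Bit 0: prefix='1' (no match yet)
Bit 1: prefix='10' -> emit 'f', reset
Bit 2: prefix='0' (no match yet)
Bit 3: prefix='01' (no match yet)
Bit 4: prefix='011' -> emit 'g', reset
Bit 5: prefix='0' (no match yet)
Bit 6: prefix='01' (no match yet)
Bit 7: prefix='010' -> emit 'j', reset
Bit 8: prefix='1' (no match yet)
Bit 9: prefix='11' -> emit 'l', reset
Bit 10: prefix='1' (no match yet)
Bit 11: prefix='10' -> emit 'f', reset
Bit 12: prefix='1' (no match yet)
Bit 13: prefix='11' -> emit 'l', reset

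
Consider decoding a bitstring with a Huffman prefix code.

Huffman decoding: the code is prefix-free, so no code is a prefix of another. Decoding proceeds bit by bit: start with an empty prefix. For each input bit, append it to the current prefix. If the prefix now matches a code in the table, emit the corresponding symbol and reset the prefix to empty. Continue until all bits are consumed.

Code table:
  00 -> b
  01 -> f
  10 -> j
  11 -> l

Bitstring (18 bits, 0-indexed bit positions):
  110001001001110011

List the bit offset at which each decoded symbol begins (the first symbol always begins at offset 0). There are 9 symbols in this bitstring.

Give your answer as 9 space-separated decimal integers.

Bit 0: prefix='1' (no match yet)
Bit 1: prefix='11' -> emit 'l', reset
Bit 2: prefix='0' (no match yet)
Bit 3: prefix='00' -> emit 'b', reset
Bit 4: prefix='0' (no match yet)
Bit 5: prefix='01' -> emit 'f', reset
Bit 6: prefix='0' (no match yet)
Bit 7: prefix='00' -> emit 'b', reset
Bit 8: prefix='1' (no match yet)
Bit 9: prefix='10' -> emit 'j', reset
Bit 10: prefix='0' (no match yet)
Bit 11: prefix='01' -> emit 'f', reset
Bit 12: prefix='1' (no match yet)
Bit 13: prefix='11' -> emit 'l', reset
Bit 14: prefix='0' (no match yet)
Bit 15: prefix='00' -> emit 'b', reset
Bit 16: prefix='1' (no match yet)
Bit 17: prefix='11' -> emit 'l', reset

Answer: 0 2 4 6 8 10 12 14 16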